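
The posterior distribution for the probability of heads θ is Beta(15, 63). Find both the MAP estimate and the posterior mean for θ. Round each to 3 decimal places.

MAP = 0.184; posterior mean = 0.192

Mode = (15−1)/(15+63−2) = 14/76 = 0.184.
Mean = 15/(15+63) = 15/78 = 0.192.
The mean is pulled above the mode by the posterior's right skew.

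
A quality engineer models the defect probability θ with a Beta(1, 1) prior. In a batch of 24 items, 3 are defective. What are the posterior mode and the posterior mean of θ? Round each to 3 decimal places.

Posterior: Beta(1+3, 1+21) = Beta(4, 22).
Mode = (4−1)/(4+22−2) = 3/24 = 0.125.
With a flat prior the MAP equals the MLE, 3/24.
Mean = 4/(4+22) = 4/26 = 0.154.
Mean > mode: the posterior has a right tail.

θ_MAP = 0.125, E[θ|data] = 0.154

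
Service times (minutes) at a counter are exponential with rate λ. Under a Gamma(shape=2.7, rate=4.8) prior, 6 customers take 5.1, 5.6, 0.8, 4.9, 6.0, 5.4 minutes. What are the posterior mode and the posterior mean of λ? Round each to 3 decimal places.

Σ times = 27.8. Posterior: Gamma(shape = 2.7+6 = 8.7, rate = 4.8+27.8 = 32.6).
Mode = (α−1)/β = 7.7/32.6 = 0.236.
Mean = α/β = 8.7/32.6 = 0.267.
The posterior is right-skewed, so the mean exceeds the mode.

MAP: 0.236. Posterior mean: 0.267.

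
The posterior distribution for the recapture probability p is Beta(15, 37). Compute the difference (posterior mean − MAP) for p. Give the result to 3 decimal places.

Mode = (15−1)/(15+37−2) = 14/50 = 0.280.
Mean = 15/(15+37) = 15/52 = 0.288.
Difference = 0.288 − 0.280 = 0.008.

0.008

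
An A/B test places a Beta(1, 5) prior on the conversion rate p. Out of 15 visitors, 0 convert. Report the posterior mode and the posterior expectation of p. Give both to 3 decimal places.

Posterior: Beta(1+0, 5+15) = Beta(1, 20).
Since α = 1 ≤ 1 and β > 1, the Beta density is monotone decreasing on [0,1]; the mode is at 0.
Mean = 1/(1+20) = 0.048.
Right-skewed posterior ⇒ mode < mean.

MAP = 0.000; posterior mean = 0.048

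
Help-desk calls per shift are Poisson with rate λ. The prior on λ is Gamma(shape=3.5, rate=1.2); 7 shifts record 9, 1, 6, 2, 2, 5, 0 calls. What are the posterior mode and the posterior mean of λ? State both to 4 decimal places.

MAP = 3.3537, posterior mean = 3.4756

Σ counts = 25. Posterior: Gamma(shape = 3.5+25 = 28.5, rate = 1.2+7 = 8.2).
Mode = (α−1)/β = 27.5/8.2 = 3.3537.
Mean = α/β = 28.5/8.2 = 3.4756.
The mean is pulled above the mode by the posterior's right skew.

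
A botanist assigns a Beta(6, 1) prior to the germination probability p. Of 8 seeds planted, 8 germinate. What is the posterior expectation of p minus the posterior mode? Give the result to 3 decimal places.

Posterior: Beta(6+8, 1+0) = Beta(14, 1).
Since β = 1 ≤ 1 and α > 1, the Beta density is monotone increasing on [0,1]; the mode is at 1.
Mean = 14/(14+1) = 0.933.
Difference = 0.933 − 1.000 = -0.067.
Mode > mean: the posterior has a left tail.

-0.067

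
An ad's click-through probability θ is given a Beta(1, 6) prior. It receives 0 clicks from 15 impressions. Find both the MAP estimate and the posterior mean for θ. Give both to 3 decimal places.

Posterior: Beta(1+0, 6+15) = Beta(1, 21).
Since α = 1 ≤ 1 and β > 1, the Beta density is monotone decreasing on [0,1]; the mode is at 0.
Mean = 1/(1+21) = 0.045.

MAP = 0.000, posterior mean = 0.045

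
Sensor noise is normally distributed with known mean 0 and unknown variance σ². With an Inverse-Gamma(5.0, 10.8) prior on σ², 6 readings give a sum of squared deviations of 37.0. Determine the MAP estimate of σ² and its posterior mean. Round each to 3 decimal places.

Posterior: Inverse-Gamma(shape = 5.0+6/2 = 8.0, scale = 10.8+37.0/2 = 29.3).
Mode = β/(α+1) = 29.3/9.0 = 3.256.
Mean = β/(α−1) = 29.3/7.0 = 4.186.
The posterior is right-skewed, so the mean exceeds the mode.

MAP estimate = 3.256, posterior mean = 4.186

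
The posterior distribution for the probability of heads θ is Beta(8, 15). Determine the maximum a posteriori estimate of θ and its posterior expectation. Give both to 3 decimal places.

Mode = (8−1)/(8+15−2) = 7/21 = 0.333.
Mean = 8/(8+15) = 8/23 = 0.348.
The posterior is right-skewed, so the mean exceeds the mode.

MAP = 0.333, posterior mean = 0.348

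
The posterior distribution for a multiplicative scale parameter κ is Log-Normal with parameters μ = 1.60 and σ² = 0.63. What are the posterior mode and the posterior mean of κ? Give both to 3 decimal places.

Mode = exp(μ − σ²) = exp(0.97) = 2.638.
Mean = exp(μ + σ²/2) = exp(1.915) = 6.787.

MAP: 2.638. Posterior mean: 6.787.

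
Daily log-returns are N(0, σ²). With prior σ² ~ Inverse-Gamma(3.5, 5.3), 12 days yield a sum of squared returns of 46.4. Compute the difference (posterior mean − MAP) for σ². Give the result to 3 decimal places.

Posterior: Inverse-Gamma(shape = 3.5+12/2 = 9.5, scale = 5.3+46.4/2 = 28.5).
Mode = β/(α+1) = 28.5/10.5 = 2.714.
Mean = β/(α−1) = 28.5/8.5 = 3.353.
Difference = 3.353 − 2.714 = 0.639.
The mean is pulled above the mode by the posterior's right skew.

0.639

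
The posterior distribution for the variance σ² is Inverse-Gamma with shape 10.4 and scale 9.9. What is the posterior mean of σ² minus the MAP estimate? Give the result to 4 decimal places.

Mode = β/(α+1) = 9.9/11.4 = 0.8684.
Mean = β/(α−1) = 9.9/9.4 = 1.0532.
Difference = 1.0532 − 0.8684 = 0.1848.
Right-skewed posterior ⇒ mode < mean.

0.1848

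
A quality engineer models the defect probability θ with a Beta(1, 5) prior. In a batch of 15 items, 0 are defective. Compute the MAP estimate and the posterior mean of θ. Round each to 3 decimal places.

MAP = 0.000, posterior mean = 0.048

Posterior: Beta(1+0, 5+15) = Beta(1, 20).
Since α = 1 ≤ 1 and β > 1, the Beta density is monotone decreasing on [0,1]; the mode is at 0.
Mean = 1/(1+20) = 0.048.
The mean is pulled above the mode by the posterior's right skew.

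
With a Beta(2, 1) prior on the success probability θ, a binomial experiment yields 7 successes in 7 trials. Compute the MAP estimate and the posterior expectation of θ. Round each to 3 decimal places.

Posterior: Beta(2+7, 1+0) = Beta(9, 1).
Since β = 1 ≤ 1 and α > 1, the Beta density is monotone increasing on [0,1]; the mode is at 1.
Mean = 9/(9+1) = 0.900.

MAP estimate = 1.000, posterior expectation = 0.900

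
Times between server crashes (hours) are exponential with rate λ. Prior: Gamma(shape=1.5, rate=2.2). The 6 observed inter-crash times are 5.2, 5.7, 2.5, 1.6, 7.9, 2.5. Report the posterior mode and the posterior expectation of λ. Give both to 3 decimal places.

MAP = 0.236, posterior mean = 0.272

Σ times = 25.4. Posterior: Gamma(shape = 1.5+6 = 7.5, rate = 2.2+25.4 = 27.6).
Mode = (α−1)/β = 6.5/27.6 = 0.236.
Mean = α/β = 7.5/27.6 = 0.272.
The mean is pulled above the mode by the posterior's right skew.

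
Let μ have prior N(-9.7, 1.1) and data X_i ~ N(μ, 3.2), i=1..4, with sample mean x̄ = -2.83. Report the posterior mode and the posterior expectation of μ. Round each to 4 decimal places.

Posterior for μ is Normal. Precision-weighted mean: (1/1.1·-9.7 + 4/3.2·-2.83) / (1/1.1 + 4/3.2) = -5.7226.
A Normal posterior is symmetric, so mode = mean.

MAP = -5.7226, posterior mean = -5.7226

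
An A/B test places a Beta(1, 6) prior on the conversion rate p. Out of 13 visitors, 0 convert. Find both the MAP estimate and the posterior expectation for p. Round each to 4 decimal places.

Posterior: Beta(1+0, 6+13) = Beta(1, 19).
Since α = 1 ≤ 1 and β > 1, the Beta density is monotone decreasing on [0,1]; the mode is at 0.
Mean = 1/(1+19) = 0.0500.

MAP = 0.0000; posterior mean = 0.0500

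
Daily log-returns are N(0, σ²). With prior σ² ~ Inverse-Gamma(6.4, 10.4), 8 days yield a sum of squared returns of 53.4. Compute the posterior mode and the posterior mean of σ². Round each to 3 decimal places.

Posterior: Inverse-Gamma(shape = 6.4+8/2 = 10.4, scale = 10.4+53.4/2 = 37.1).
Mode = β/(α+1) = 37.1/11.4 = 3.254.
Mean = β/(α−1) = 37.1/9.4 = 3.947.
Mean > mode: the posterior has a right tail.

MAP = 3.254, posterior mean = 3.947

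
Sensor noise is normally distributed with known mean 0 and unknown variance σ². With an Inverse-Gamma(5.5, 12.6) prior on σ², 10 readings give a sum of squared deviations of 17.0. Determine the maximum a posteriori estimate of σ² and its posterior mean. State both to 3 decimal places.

Posterior: Inverse-Gamma(shape = 5.5+10/2 = 10.5, scale = 12.6+17.0/2 = 21.1).
Mode = β/(α+1) = 21.1/11.5 = 1.835.
Mean = β/(α−1) = 21.1/9.5 = 2.221.

MAP: 1.835. Posterior mean: 2.221.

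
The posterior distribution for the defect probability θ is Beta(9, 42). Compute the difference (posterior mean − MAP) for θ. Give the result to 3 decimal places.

Mode = (9−1)/(9+42−2) = 8/49 = 0.163.
Mean = 9/(9+42) = 9/51 = 0.176.
Difference = 0.176 − 0.163 = 0.013.
Mean > mode: the posterior has a right tail.

0.013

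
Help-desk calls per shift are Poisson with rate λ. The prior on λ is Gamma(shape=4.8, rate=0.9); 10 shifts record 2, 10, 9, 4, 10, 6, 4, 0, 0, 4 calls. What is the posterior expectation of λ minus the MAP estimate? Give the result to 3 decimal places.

0.092

Σ counts = 49. Posterior: Gamma(shape = 4.8+49 = 53.8, rate = 0.9+10 = 10.9).
Mode = (α−1)/β = 52.8/10.9 = 4.844.
Mean = α/β = 53.8/10.9 = 4.936.
Difference = 4.936 − 4.844 = 0.092.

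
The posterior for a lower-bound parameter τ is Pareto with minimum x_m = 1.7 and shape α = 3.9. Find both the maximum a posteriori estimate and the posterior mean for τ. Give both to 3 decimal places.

The Pareto density is strictly decreasing on [x_m, ∞), so the mode is x_m = 1.700.
Mean = α·x_m/(α−1) = 3.9·1.7/2.9 = 2.286.
The mean is pulled above the mode by the posterior's right skew.

τ_MAP = 1.700, E[τ|data] = 2.286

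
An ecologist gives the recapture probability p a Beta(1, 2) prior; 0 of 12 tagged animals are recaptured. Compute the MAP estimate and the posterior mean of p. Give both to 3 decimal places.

MAP = 0.000; posterior mean = 0.067

Posterior: Beta(1+0, 2+12) = Beta(1, 14).
Since α = 1 ≤ 1 and β > 1, the Beta density is monotone decreasing on [0,1]; the mode is at 0.
Mean = 1/(1+14) = 0.067.
Mean > mode: the posterior has a right tail.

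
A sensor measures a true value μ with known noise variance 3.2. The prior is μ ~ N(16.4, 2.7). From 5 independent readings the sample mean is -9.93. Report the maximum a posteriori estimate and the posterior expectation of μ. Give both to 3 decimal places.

Posterior for μ is Normal. Precision-weighted mean: (1/2.7·16.4 + 5/3.2·-9.93) / (1/2.7 + 5/3.2) = -4.885.
A Normal posterior is symmetric, so mode = mean.

maximum a posteriori estimate = -4.885, posterior expectation = -4.885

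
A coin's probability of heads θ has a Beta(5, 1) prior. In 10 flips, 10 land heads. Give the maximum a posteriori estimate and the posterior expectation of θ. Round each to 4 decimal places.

MAP = 1.0000; posterior mean = 0.9375

Posterior: Beta(5+10, 1+0) = Beta(15, 1).
Since β = 1 ≤ 1 and α > 1, the Beta density is monotone increasing on [0,1]; the mode is at 1.
Mean = 15/(15+1) = 0.9375.
The mean is pulled below the mode by the posterior's left skew.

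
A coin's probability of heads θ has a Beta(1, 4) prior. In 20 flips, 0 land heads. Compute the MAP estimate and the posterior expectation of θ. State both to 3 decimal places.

MAP: 0.000. Posterior mean: 0.040.

Posterior: Beta(1+0, 4+20) = Beta(1, 24).
Since α = 1 ≤ 1 and β > 1, the Beta density is monotone decreasing on [0,1]; the mode is at 0.
Mean = 1/(1+24) = 0.040.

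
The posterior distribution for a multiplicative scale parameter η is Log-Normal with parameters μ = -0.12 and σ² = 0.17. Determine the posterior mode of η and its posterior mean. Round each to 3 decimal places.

MAP = 0.748, posterior mean = 0.966

Mode = exp(μ − σ²) = exp(-0.29) = 0.748.
Mean = exp(μ + σ²/2) = exp(-0.035) = 0.966.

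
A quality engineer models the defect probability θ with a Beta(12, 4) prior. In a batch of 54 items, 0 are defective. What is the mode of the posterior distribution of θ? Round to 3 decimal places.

Posterior: Beta(12+0, 4+54) = Beta(12, 58).
Mode = (12−1)/(12+58−2) = 11/68 = 0.162.
Mean = 12/(12+58) = 12/70 = 0.171.
This is the posterior mode — the MAP estimate.

0.162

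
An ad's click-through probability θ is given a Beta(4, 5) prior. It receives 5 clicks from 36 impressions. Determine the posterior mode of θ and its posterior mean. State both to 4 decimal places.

Posterior: Beta(4+5, 5+31) = Beta(9, 36).
Mode = (9−1)/(9+36−2) = 8/43 = 0.1860.
Mean = 9/(9+36) = 9/45 = 0.2000.
Mean > mode: the posterior has a right tail.

MAP: 0.1860. Posterior mean: 0.2000.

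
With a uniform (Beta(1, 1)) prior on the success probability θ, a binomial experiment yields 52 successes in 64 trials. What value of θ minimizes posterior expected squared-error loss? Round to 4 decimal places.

Posterior: Beta(1+52, 1+12) = Beta(53, 13).
Mode = (53−1)/(53+13−2) = 52/64 = 0.8125.
With a flat prior the MAP equals the MLE, 52/64.
Mean = 53/(53+13) = 53/66 = 0.8030.
Squared-error loss ⇒ the optimal estimator is the posterior mean.

0.8030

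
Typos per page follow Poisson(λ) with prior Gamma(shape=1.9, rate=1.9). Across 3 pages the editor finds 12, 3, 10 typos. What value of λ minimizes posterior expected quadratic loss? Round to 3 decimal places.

Σ counts = 25. Posterior: Gamma(shape = 1.9+25 = 26.9, rate = 1.9+3 = 4.9).
Mode = (α−1)/β = 25.9/4.9 = 5.286.
Mean = α/β = 26.9/4.9 = 5.490.
Quadratic loss ⇒ the optimal estimator is the posterior mean.

5.490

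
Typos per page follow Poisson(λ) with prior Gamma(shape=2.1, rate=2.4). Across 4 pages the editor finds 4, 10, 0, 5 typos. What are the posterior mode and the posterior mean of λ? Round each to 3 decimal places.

Σ counts = 19. Posterior: Gamma(shape = 2.1+19 = 21.1, rate = 2.4+4 = 6.4).
Mode = (α−1)/β = 20.1/6.4 = 3.141.
Mean = α/β = 21.1/6.4 = 3.297.

MAP: 3.141. Posterior mean: 3.297.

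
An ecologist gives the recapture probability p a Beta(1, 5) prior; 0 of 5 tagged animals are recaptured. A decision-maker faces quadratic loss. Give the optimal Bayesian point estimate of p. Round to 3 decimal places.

Posterior: Beta(1+0, 5+5) = Beta(1, 10).
Since α = 1 ≤ 1 and β > 1, the Beta density is monotone decreasing on [0,1]; the mode is at 0.
Mean = 1/(1+10) = 0.091.
Quadratic loss ⇒ the optimal estimator is the posterior mean.

0.091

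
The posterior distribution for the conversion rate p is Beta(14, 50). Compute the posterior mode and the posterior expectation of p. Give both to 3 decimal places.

MAP: 0.210. Posterior mean: 0.219.

Mode = (14−1)/(14+50−2) = 13/62 = 0.210.
Mean = 14/(14+50) = 14/64 = 0.219.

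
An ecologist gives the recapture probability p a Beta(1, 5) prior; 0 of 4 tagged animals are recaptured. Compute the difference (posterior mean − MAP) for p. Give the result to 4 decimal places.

Posterior: Beta(1+0, 5+4) = Beta(1, 9).
Since α = 1 ≤ 1 and β > 1, the Beta density is monotone decreasing on [0,1]; the mode is at 0.
Mean = 1/(1+9) = 0.1000.
Difference = 0.1000 − 0.0000 = 0.1000.

0.1000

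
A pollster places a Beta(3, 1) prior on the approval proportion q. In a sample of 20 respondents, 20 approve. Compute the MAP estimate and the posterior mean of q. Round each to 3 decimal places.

Posterior: Beta(3+20, 1+0) = Beta(23, 1).
Since β = 1 ≤ 1 and α > 1, the Beta density is monotone increasing on [0,1]; the mode is at 1.
Mean = 23/(23+1) = 0.958.
Left-skewed posterior ⇒ mean < mode.

q_MAP = 1.000, E[q|data] = 0.958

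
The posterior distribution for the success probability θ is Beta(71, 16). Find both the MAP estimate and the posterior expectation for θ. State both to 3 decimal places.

Mode = (71−1)/(71+16−2) = 70/85 = 0.824.
Mean = 71/(71+16) = 71/87 = 0.816.
The posterior is left-skewed, so the mode exceeds the mean.

MAP = 0.824, posterior mean = 0.816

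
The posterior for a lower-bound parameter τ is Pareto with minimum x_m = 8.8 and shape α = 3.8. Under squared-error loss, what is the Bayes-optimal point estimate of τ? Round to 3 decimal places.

The Pareto density is strictly decreasing on [x_m, ∞), so the mode is x_m = 8.800.
Mean = α·x_m/(α−1) = 3.8·8.8/2.8 = 11.943.
Squared-error loss ⇒ the optimal estimator is the posterior mean.

11.943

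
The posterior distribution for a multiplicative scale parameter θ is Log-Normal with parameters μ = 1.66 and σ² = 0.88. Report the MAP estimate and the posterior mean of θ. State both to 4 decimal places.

θ_MAP = 2.1815, E[θ|data] = 8.1662

Mode = exp(μ − σ²) = exp(0.78) = 2.1815.
Mean = exp(μ + σ²/2) = exp(2.100) = 8.1662.
Mean > mode: the posterior has a right tail.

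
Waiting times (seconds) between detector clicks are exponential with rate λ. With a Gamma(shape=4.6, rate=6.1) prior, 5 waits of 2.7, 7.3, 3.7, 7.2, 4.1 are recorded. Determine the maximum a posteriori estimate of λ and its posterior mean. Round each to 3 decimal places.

MAP = 0.277; posterior mean = 0.309

Σ times = 25.0. Posterior: Gamma(shape = 4.6+5 = 9.6, rate = 6.1+25.0 = 31.1).
Mode = (α−1)/β = 8.6/31.1 = 0.277.
Mean = α/β = 9.6/31.1 = 0.309.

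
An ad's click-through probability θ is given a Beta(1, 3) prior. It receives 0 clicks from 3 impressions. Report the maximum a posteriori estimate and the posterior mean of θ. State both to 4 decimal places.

MAP = 0.0000; posterior mean = 0.1429

Posterior: Beta(1+0, 3+3) = Beta(1, 6).
Since α = 1 ≤ 1 and β > 1, the Beta density is monotone decreasing on [0,1]; the mode is at 0.
Mean = 1/(1+6) = 0.1429.
The mean is pulled above the mode by the posterior's right skew.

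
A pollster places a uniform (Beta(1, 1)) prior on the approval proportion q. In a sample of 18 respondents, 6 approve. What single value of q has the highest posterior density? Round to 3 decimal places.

Posterior: Beta(1+6, 1+12) = Beta(7, 13).
Mode = (7−1)/(7+13−2) = 6/18 = 0.333.
With a flat prior the MAP equals the MLE, 6/18.
Mean = 7/(7+13) = 7/20 = 0.350.
This is the posterior mode — the MAP estimate.

0.333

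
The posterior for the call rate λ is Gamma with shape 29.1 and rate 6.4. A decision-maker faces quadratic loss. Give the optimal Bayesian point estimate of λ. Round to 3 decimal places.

Mode = (α−1)/β = 28.1/6.4 = 4.391.
Mean = α/β = 29.1/6.4 = 4.547.
Quadratic loss ⇒ the optimal estimator is the posterior mean.

4.547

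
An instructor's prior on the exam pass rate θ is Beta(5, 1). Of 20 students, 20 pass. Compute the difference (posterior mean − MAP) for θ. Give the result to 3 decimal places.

-0.038

Posterior: Beta(5+20, 1+0) = Beta(25, 1).
Since β = 1 ≤ 1 and α > 1, the Beta density is monotone increasing on [0,1]; the mode is at 1.
Mean = 25/(25+1) = 0.962.
Difference = 0.962 − 1.000 = -0.038.
Left-skewed posterior ⇒ mean < mode.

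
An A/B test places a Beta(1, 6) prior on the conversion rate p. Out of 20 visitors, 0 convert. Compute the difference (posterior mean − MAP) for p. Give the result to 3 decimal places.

Posterior: Beta(1+0, 6+20) = Beta(1, 26).
Since α = 1 ≤ 1 and β > 1, the Beta density is monotone decreasing on [0,1]; the mode is at 0.
Mean = 1/(1+26) = 0.037.
Difference = 0.037 − 0.000 = 0.037.

0.037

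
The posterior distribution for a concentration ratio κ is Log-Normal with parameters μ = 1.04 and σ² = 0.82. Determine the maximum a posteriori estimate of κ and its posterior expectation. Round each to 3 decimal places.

MAP = 1.246, posterior mean = 4.263

Mode = exp(μ − σ²) = exp(0.22) = 1.246.
Mean = exp(μ + σ²/2) = exp(1.450) = 4.263.
The mean is pulled above the mode by the posterior's right skew.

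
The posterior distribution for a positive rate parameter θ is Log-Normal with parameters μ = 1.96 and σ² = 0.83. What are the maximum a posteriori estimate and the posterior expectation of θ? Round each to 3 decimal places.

MAP: 3.096. Posterior mean: 10.751.

Mode = exp(μ − σ²) = exp(1.13) = 3.096.
Mean = exp(μ + σ²/2) = exp(2.375) = 10.751.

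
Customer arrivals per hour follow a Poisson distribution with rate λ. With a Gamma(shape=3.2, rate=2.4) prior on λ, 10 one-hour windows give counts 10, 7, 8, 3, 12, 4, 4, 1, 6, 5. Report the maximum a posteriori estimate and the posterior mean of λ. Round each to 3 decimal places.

Σ counts = 60. Posterior: Gamma(shape = 3.2+60 = 63.2, rate = 2.4+10 = 12.4).
Mode = (α−1)/β = 62.2/12.4 = 5.016.
Mean = α/β = 63.2/12.4 = 5.097.

MAP = 5.016; posterior mean = 5.097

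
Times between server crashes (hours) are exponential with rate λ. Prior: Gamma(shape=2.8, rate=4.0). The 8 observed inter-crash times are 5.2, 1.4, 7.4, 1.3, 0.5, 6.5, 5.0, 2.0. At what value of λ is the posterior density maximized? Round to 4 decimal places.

Σ times = 29.3. Posterior: Gamma(shape = 2.8+8 = 10.8, rate = 4.0+29.3 = 33.3).
Mode = (α−1)/β = 9.8/33.3 = 0.2943.
Mean = α/β = 10.8/33.3 = 0.3243.
This is the posterior mode — the MAP estimate.

0.2943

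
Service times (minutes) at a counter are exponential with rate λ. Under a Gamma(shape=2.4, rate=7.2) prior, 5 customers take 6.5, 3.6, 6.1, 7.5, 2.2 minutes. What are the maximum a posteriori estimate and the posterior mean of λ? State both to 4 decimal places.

Σ times = 25.9. Posterior: Gamma(shape = 2.4+5 = 7.4, rate = 7.2+25.9 = 33.1).
Mode = (α−1)/β = 6.4/33.1 = 0.1934.
Mean = α/β = 7.4/33.1 = 0.2236.

MAP = 0.1934; posterior mean = 0.2236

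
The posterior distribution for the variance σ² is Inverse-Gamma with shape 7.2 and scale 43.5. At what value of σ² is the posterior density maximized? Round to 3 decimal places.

Mode = β/(α+1) = 43.5/8.2 = 5.305.
Mean = β/(α−1) = 43.5/6.2 = 7.016.
This is the posterior mode — the MAP estimate.

5.305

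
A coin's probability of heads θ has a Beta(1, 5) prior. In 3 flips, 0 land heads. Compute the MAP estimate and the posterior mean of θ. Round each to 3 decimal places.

Posterior: Beta(1+0, 5+3) = Beta(1, 8).
Since α = 1 ≤ 1 and β > 1, the Beta density is monotone decreasing on [0,1]; the mode is at 0.
Mean = 1/(1+8) = 0.111.

θ_MAP = 0.000, E[θ|data] = 0.111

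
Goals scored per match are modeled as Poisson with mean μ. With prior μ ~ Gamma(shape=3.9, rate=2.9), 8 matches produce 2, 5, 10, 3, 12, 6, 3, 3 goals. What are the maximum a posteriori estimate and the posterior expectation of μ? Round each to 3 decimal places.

MAP: 4.303. Posterior mean: 4.394.

Σ counts = 44. Posterior: Gamma(shape = 3.9+44 = 47.9, rate = 2.9+8 = 10.9).
Mode = (α−1)/β = 46.9/10.9 = 4.303.
Mean = α/β = 47.9/10.9 = 4.394.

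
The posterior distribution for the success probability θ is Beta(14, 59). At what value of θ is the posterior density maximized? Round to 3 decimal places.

0.183

Mode = (14−1)/(14+59−2) = 13/71 = 0.183.
Mean = 14/(14+59) = 14/73 = 0.192.
This is the posterior mode — the MAP estimate.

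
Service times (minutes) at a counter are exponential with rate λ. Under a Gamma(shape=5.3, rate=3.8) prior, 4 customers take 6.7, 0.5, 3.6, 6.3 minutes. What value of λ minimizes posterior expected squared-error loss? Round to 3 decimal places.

Σ times = 17.1. Posterior: Gamma(shape = 5.3+4 = 9.3, rate = 3.8+17.1 = 20.9).
Mode = (α−1)/β = 8.3/20.9 = 0.397.
Mean = α/β = 9.3/20.9 = 0.445.
Squared-error loss ⇒ the optimal estimator is the posterior mean.

0.445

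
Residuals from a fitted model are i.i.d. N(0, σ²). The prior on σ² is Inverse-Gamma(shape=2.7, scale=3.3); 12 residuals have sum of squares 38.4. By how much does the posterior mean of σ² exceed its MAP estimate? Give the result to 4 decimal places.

Posterior: Inverse-Gamma(shape = 2.7+12/2 = 8.7, scale = 3.3+38.4/2 = 22.5).
Mode = β/(α+1) = 22.5/9.7 = 2.3196.
Mean = β/(α−1) = 22.5/7.7 = 2.9221.
Difference = 2.9221 − 2.3196 = 0.6025.
Right-skewed posterior ⇒ mode < mean.

0.6025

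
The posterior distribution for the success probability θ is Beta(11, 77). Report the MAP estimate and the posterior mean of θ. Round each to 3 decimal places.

Mode = (11−1)/(11+77−2) = 10/86 = 0.116.
Mean = 11/(11+77) = 11/88 = 0.125.
Mean > mode: the posterior has a right tail.

MAP estimate = 0.116, posterior mean = 0.125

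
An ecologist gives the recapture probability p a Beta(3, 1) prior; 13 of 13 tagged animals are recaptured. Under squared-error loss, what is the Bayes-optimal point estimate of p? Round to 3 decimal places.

0.941

Posterior: Beta(3+13, 1+0) = Beta(16, 1).
Since β = 1 ≤ 1 and α > 1, the Beta density is monotone increasing on [0,1]; the mode is at 1.
Mean = 16/(16+1) = 0.941.
Squared-error loss ⇒ the optimal estimator is the posterior mean.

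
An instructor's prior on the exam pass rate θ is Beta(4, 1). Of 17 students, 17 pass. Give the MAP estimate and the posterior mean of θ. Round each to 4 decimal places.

MAP = 1.0000, posterior mean = 0.9545

Posterior: Beta(4+17, 1+0) = Beta(21, 1).
Since β = 1 ≤ 1 and α > 1, the Beta density is monotone increasing on [0,1]; the mode is at 1.
Mean = 21/(21+1) = 0.9545.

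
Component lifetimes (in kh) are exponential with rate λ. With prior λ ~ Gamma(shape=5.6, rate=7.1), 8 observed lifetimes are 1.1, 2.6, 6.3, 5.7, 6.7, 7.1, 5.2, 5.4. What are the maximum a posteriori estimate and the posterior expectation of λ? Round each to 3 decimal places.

MAP: 0.267. Posterior mean: 0.288.

Σ times = 40.1. Posterior: Gamma(shape = 5.6+8 = 13.6, rate = 7.1+40.1 = 47.2).
Mode = (α−1)/β = 12.6/47.2 = 0.267.
Mean = α/β = 13.6/47.2 = 0.288.
Mean > mode: the posterior has a right tail.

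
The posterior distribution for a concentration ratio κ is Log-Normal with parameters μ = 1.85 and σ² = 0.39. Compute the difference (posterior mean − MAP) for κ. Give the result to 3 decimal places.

Mode = exp(μ − σ²) = exp(1.46) = 4.306.
Mean = exp(μ + σ²/2) = exp(2.045) = 7.729.
Difference = 7.729 − 4.306 = 3.423.
The posterior is right-skewed, so the mean exceeds the mode.

3.423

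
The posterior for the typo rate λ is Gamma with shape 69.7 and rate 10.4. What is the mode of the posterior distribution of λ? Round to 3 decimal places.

Mode = (α−1)/β = 68.7/10.4 = 6.606.
Mean = α/β = 69.7/10.4 = 6.702.
This is the posterior mode — the MAP estimate.

6.606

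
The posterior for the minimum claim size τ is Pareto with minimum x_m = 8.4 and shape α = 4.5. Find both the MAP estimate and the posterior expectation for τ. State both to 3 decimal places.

The Pareto density is strictly decreasing on [x_m, ∞), so the mode is x_m = 8.400.
Mean = α·x_m/(α−1) = 4.5·8.4/3.5 = 10.800.

τ_MAP = 8.400, E[τ|data] = 10.800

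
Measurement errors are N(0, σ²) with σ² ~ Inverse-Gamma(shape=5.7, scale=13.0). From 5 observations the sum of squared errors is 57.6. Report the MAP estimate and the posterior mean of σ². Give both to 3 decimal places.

Posterior: Inverse-Gamma(shape = 5.7+5/2 = 8.2, scale = 13.0+57.6/2 = 41.8).
Mode = β/(α+1) = 41.8/9.2 = 4.543.
Mean = β/(α−1) = 41.8/7.2 = 5.806.
Mean > mode: the posterior has a right tail.

MAP: 4.543. Posterior mean: 5.806.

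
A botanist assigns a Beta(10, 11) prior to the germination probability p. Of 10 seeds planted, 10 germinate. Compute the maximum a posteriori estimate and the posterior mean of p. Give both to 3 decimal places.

Posterior: Beta(10+10, 11+0) = Beta(20, 11).
Mode = (20−1)/(20+11−2) = 19/29 = 0.655.
Mean = 20/(20+11) = 20/31 = 0.645.
The mean is pulled below the mode by the posterior's left skew.

MAP = 0.655, posterior mean = 0.645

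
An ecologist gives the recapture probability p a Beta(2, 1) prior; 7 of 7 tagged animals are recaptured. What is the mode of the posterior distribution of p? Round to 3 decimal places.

1.000

Posterior: Beta(2+7, 1+0) = Beta(9, 1).
Since β = 1 ≤ 1 and α > 1, the Beta density is monotone increasing on [0,1]; the mode is at 1.
Mean = 9/(9+1) = 0.900.
This is the posterior mode — the MAP estimate.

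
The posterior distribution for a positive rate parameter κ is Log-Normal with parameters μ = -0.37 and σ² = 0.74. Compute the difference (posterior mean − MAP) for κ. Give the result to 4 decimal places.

Mode = exp(μ − σ²) = exp(-1.11) = 0.3296.
Mean = exp(μ + σ²/2) = exp(0.000) = 1.0000.
Difference = 1.0000 − 0.3296 = 0.6704.

0.6704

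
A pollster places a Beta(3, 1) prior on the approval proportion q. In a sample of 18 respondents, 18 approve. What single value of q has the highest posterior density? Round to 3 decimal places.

Posterior: Beta(3+18, 1+0) = Beta(21, 1).
Since β = 1 ≤ 1 and α > 1, the Beta density is monotone increasing on [0,1]; the mode is at 1.
Mean = 21/(21+1) = 0.955.
This is the posterior mode — the MAP estimate.

1.000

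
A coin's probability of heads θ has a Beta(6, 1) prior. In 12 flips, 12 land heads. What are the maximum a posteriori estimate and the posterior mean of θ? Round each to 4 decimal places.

Posterior: Beta(6+12, 1+0) = Beta(18, 1).
Since β = 1 ≤ 1 and α > 1, the Beta density is monotone increasing on [0,1]; the mode is at 1.
Mean = 18/(18+1) = 0.9474.

MAP = 1.0000; posterior mean = 0.9474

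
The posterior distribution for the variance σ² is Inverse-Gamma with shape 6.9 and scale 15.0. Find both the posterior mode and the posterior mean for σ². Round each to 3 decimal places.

MAP = 1.899; posterior mean = 2.542

Mode = β/(α+1) = 15.0/7.9 = 1.899.
Mean = β/(α−1) = 15.0/5.9 = 2.542.
Right-skewed posterior ⇒ mode < mean.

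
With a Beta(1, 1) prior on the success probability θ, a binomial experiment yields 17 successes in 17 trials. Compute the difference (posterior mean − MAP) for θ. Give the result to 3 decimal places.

Posterior: Beta(1+17, 1+0) = Beta(18, 1).
Since β = 1 ≤ 1 and α > 1, the Beta density is monotone increasing on [0,1]; the mode is at 1.
Mean = 18/(18+1) = 0.947.
Difference = 0.947 − 1.000 = -0.053.

-0.053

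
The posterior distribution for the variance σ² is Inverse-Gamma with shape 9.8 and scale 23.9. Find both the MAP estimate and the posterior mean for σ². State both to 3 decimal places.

MAP estimate = 2.213, posterior mean = 2.716

Mode = β/(α+1) = 23.9/10.8 = 2.213.
Mean = β/(α−1) = 23.9/8.8 = 2.716.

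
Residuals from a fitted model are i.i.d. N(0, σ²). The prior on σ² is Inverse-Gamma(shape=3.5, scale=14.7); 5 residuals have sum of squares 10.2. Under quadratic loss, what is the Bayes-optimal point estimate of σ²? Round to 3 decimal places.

Posterior: Inverse-Gamma(shape = 3.5+5/2 = 6.0, scale = 14.7+10.2/2 = 19.8).
Mode = β/(α+1) = 19.8/7.0 = 2.829.
Mean = β/(α−1) = 19.8/5.0 = 3.960.
Quadratic loss ⇒ the optimal estimator is the posterior mean.

3.960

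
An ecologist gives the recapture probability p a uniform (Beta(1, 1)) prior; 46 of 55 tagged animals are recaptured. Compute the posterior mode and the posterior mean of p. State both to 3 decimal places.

MAP = 0.836; posterior mean = 0.825

Posterior: Beta(1+46, 1+9) = Beta(47, 10).
Mode = (47−1)/(47+10−2) = 46/55 = 0.836.
With a flat prior the MAP equals the MLE, 46/55.
Mean = 47/(47+10) = 47/57 = 0.825.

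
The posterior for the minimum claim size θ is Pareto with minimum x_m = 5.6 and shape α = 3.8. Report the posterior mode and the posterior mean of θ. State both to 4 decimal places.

The Pareto density is strictly decreasing on [x_m, ∞), so the mode is x_m = 5.6000.
Mean = α·x_m/(α−1) = 3.8·5.6/2.8 = 7.6000.
Right-skewed posterior ⇒ mode < mean.

MAP: 5.6000. Posterior mean: 7.6000.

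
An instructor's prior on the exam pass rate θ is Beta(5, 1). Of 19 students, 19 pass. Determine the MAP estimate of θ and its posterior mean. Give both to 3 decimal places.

MAP estimate = 1.000, posterior mean = 0.960

Posterior: Beta(5+19, 1+0) = Beta(24, 1).
Since β = 1 ≤ 1 and α > 1, the Beta density is monotone increasing on [0,1]; the mode is at 1.
Mean = 24/(24+1) = 0.960.
The mean is pulled below the mode by the posterior's left skew.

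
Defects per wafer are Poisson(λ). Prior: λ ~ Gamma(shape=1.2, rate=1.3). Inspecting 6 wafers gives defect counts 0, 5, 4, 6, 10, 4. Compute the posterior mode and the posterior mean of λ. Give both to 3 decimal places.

Σ counts = 29. Posterior: Gamma(shape = 1.2+29 = 30.2, rate = 1.3+6 = 7.3).
Mode = (α−1)/β = 29.2/7.3 = 4.000.
Mean = α/β = 30.2/7.3 = 4.137.
The posterior is right-skewed, so the mean exceeds the mode.

posterior mode = 4.000, posterior mean = 4.137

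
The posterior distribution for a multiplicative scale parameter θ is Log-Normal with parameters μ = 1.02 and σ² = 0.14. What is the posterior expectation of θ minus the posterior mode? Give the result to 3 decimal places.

Mode = exp(μ − σ²) = exp(0.88) = 2.411.
Mean = exp(μ + σ²/2) = exp(1.090) = 2.974.
Difference = 2.974 − 2.411 = 0.563.
The posterior is right-skewed, so the mean exceeds the mode.

0.563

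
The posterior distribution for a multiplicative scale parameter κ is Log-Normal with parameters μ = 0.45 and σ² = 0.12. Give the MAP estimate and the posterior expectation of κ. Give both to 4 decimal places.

κ_MAP = 1.3910, E[κ|data] = 1.6653

Mode = exp(μ − σ²) = exp(0.33) = 1.3910.
Mean = exp(μ + σ²/2) = exp(0.510) = 1.6653.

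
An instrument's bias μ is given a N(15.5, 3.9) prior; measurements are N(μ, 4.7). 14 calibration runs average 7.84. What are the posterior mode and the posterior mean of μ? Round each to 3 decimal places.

posterior mode = 8.447, posterior mean = 8.447

Posterior for μ is Normal. Precision-weighted mean: (1/3.9·15.5 + 14/4.7·7.84) / (1/3.9 + 14/4.7) = 8.447.
A Normal posterior is symmetric, so mode = mean.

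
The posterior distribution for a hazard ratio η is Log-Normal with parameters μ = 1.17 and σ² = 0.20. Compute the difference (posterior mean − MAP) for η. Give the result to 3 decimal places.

Mode = exp(μ − σ²) = exp(0.97) = 2.638.
Mean = exp(μ + σ²/2) = exp(1.270) = 3.561.
Difference = 3.561 − 2.638 = 0.923.
Right-skewed posterior ⇒ mode < mean.

0.923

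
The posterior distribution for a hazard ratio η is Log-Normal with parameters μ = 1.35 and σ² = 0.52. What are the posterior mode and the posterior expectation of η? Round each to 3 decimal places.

posterior mode = 2.293, posterior expectation = 5.003

Mode = exp(μ − σ²) = exp(0.83) = 2.293.
Mean = exp(μ + σ²/2) = exp(1.610) = 5.003.
Mean > mode: the posterior has a right tail.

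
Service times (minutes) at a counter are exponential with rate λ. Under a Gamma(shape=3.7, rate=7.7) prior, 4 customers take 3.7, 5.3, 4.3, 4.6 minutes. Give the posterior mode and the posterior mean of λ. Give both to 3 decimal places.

Σ times = 17.9. Posterior: Gamma(shape = 3.7+4 = 7.7, rate = 7.7+17.9 = 25.6).
Mode = (α−1)/β = 6.7/25.6 = 0.262.
Mean = α/β = 7.7/25.6 = 0.301.
The mean is pulled above the mode by the posterior's right skew.

λ_MAP = 0.262, E[λ|data] = 0.301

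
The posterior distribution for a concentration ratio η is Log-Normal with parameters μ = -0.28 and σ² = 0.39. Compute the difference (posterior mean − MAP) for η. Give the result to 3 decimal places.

0.407

Mode = exp(μ − σ²) = exp(-0.67) = 0.512.
Mean = exp(μ + σ²/2) = exp(-0.085) = 0.919.
Difference = 0.919 − 0.512 = 0.407.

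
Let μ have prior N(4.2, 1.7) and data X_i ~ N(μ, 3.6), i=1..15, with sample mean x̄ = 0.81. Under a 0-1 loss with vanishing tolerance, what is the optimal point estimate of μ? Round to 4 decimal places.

Posterior for μ is Normal. Precision-weighted mean: (1/1.7·4.2 + 15/3.6·0.81) / (1/1.7 + 15/3.6) = 1.2294.
A Normal posterior is symmetric, so mode = mean.
This is the posterior mode — the MAP estimate.

1.2294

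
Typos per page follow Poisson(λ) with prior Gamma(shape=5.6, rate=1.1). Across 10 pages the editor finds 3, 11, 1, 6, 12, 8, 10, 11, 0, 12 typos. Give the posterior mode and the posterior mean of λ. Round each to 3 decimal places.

MAP = 7.081; posterior mean = 7.171

Σ counts = 74. Posterior: Gamma(shape = 5.6+74 = 79.6, rate = 1.1+10 = 11.1).
Mode = (α−1)/β = 78.6/11.1 = 7.081.
Mean = α/β = 79.6/11.1 = 7.171.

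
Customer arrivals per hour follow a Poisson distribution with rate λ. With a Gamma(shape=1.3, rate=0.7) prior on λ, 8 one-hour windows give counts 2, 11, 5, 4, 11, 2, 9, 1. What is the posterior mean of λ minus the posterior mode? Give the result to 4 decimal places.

Σ counts = 45. Posterior: Gamma(shape = 1.3+45 = 46.3, rate = 0.7+8 = 8.7).
Mode = (α−1)/β = 45.3/8.7 = 5.2069.
Mean = α/β = 46.3/8.7 = 5.3218.
Difference = 5.3218 − 5.2069 = 0.1149.
The posterior is right-skewed, so the mean exceeds the mode.

0.1149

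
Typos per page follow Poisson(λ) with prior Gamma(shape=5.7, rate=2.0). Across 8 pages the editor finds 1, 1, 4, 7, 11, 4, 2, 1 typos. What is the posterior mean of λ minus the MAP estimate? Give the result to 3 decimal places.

0.100

Σ counts = 31. Posterior: Gamma(shape = 5.7+31 = 36.7, rate = 2.0+8 = 10.0).
Mode = (α−1)/β = 35.7/10.0 = 3.570.
Mean = α/β = 36.7/10.0 = 3.670.
Difference = 3.670 − 3.570 = 0.100.
Mean > mode: the posterior has a right tail.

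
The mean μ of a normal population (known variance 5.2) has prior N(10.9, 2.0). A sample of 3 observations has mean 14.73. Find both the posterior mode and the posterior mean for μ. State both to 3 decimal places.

Posterior for μ is Normal. Precision-weighted mean: (1/2.0·10.9 + 3/5.2·14.73) / (1/2.0 + 3/5.2) = 12.952.
A Normal posterior is symmetric, so mode = mean.

MAP: 12.952. Posterior mean: 12.952.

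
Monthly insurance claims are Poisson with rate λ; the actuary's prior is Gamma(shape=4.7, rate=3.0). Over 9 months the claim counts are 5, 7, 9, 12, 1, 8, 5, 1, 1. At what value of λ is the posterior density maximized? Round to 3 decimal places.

Σ counts = 49. Posterior: Gamma(shape = 4.7+49 = 53.7, rate = 3.0+9 = 12.0).
Mode = (α−1)/β = 52.7/12.0 = 4.392.
Mean = α/β = 53.7/12.0 = 4.475.
This is the posterior mode — the MAP estimate.

4.392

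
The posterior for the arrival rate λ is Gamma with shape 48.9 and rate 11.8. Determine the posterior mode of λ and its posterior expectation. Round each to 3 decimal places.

Mode = (α−1)/β = 47.9/11.8 = 4.059.
Mean = α/β = 48.9/11.8 = 4.144.
The posterior is right-skewed, so the mean exceeds the mode.

λ_MAP = 4.059, E[λ|data] = 4.144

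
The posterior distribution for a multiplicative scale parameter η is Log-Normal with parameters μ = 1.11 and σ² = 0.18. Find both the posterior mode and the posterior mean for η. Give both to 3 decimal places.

Mode = exp(μ − σ²) = exp(0.93) = 2.535.
Mean = exp(μ + σ²/2) = exp(1.200) = 3.320.
The mean is pulled above the mode by the posterior's right skew.

posterior mode = 2.535, posterior mean = 3.320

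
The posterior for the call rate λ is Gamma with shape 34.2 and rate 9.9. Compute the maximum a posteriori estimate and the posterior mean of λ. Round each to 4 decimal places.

λ_MAP = 3.3535, E[λ|data] = 3.4545

Mode = (α−1)/β = 33.2/9.9 = 3.3535.
Mean = α/β = 34.2/9.9 = 3.4545.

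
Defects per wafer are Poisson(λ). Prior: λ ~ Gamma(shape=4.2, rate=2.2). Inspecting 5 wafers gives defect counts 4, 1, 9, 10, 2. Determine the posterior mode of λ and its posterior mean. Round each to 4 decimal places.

Σ counts = 26. Posterior: Gamma(shape = 4.2+26 = 30.2, rate = 2.2+5 = 7.2).
Mode = (α−1)/β = 29.2/7.2 = 4.0556.
Mean = α/β = 30.2/7.2 = 4.1944.

MAP: 4.0556. Posterior mean: 4.1944.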